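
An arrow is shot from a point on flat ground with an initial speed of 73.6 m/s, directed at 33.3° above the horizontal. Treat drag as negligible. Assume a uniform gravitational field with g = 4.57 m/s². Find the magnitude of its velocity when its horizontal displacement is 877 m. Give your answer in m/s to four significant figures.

66.31 m/s

Resolve: vₓ = 73.60 cos 33.3° = 61.52 m/s and v_y0 = 73.60 sin 33.3° = 40.41 m/s.
x = vₓ t ⇒ t = 877/61.52 = 14.26 s.
Vertical velocity there: v_y = v_y0 − g t = 40.41 − 4.57 × 14.26 = −24.74 m/s.
Speed: √(vₓ² + v_y²) = √(61.52² + 24.74²) = 66.31 m/s.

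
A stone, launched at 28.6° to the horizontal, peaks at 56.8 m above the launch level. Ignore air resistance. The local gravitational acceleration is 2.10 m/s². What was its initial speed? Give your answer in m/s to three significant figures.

32.3 m/s

At the peak v_y = 0, so v_y0 = √(2gH) = √(2 × 2.10 × 56.8) = 15.45 m/s.
v_y0 = v₀ sin θ ⇒ v₀ = 15.45 / sin 28.6° = 32.27 m/s.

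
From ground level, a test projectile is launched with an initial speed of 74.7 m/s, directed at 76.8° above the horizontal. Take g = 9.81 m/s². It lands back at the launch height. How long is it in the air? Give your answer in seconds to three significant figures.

14.8 s

Horizontal component vₓ = 74.70 cos 76.8° = 17.06 m/s; vertical v_y0 = 74.70 sin 76.8° = 72.73 m/s.
It returns to y = 0 when t = 2 v_y0 / g = 2(72.73)/9.81 = 14.83 s.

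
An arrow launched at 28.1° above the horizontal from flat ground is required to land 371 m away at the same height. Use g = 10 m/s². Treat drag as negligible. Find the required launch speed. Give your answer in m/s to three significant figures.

66.8 m/s

From R = (v₀² / g) sin 2θ: v₀ = √(gR / sin 2θ).
v₀ = √(10.0 × 371 / sin 56.20°) = √(3710 / 0.8310) = √4464.6 = 66.82 m/s.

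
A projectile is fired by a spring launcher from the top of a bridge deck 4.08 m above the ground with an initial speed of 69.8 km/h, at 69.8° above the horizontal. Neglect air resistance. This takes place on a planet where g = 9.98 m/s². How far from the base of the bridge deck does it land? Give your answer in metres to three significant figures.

25.8 m

Convert: 69.8 km/h = 69.8/3.6 = 19.39 m/s.
Components: vₓ = 19.39 cos 69.8° = 6.695 m/s, v_y0 = 19.39 sin 69.8° = 18.20 m/s.
With up positive and y = 0 at the ground: y(t) = 4.08 + (18.20) t − 4.990 t². Setting y = 0 and taking the positive root: t = [18.20 + √(18.20² + 2·9.98·4.08)] / 9.98 = (18.20 + 20.31) / 9.98 = 3.858 s.
Horizontal distance: R = vₓ t = 6.695 × 3.858 = 25.83 m.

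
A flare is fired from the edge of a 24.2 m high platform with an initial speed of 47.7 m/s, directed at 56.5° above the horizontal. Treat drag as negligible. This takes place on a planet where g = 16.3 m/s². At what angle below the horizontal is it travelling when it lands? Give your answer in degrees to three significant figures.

Components: vₓ = 47.70 cos 56.5° = 26.33 m/s, v_y0 = 47.70 sin 56.5° = 39.78 m/s.
Vertical motion (up positive, ground at y = 0): 8.150 t² − (39.78) t − 24.2 = 0, so t = (39.78 + √(39.78² + 2·16.3·24.2)) / 16.3 = (39.78 + 48.69) / 16.3 = 5.428 s.
At impact: v_y = v_y0 − g t = −48.69 m/s; vₓ = 26.33 m/s.
Angle below horizontal: arctan(|v_y|/vₓ) = arctan(48.69/26.33) = 61.60°.

61.6°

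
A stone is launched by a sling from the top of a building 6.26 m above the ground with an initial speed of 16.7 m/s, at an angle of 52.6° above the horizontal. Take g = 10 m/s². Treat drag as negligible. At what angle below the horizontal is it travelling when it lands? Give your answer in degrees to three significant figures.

vₓ = 16.70 cos 52.6° = 10.14 m/s; v_y0 = 16.70 sin 52.6° = 13.27 m/s.
Vertical motion (up positive, ground at y = 0): 5.000 t² − (13.27) t − 6.26 = 0, so t = (13.27 + √(13.27² + 2·10.0·6.26)) / 10.0 = (13.27 + 17.36) / 10.0 = 3.062 s.
At impact: v_y = v_y0 − g t = −17.36 m/s; vₓ = 10.14 m/s.
Angle below horizontal: arctan(|v_y|/vₓ) = arctan(17.36/10.14) = 59.70°.

59.7°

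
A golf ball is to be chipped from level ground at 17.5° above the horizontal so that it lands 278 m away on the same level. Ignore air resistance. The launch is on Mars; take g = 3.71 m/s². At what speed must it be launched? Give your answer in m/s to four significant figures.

From R = (v₀² / g) sin 2θ: v₀ = √(gR / sin 2θ).
v₀ = √(3.71 × 278 / sin 35.00°) = √(1031 / 0.5736) = √1798.2 = 42.40 m/s.

42.40 m/s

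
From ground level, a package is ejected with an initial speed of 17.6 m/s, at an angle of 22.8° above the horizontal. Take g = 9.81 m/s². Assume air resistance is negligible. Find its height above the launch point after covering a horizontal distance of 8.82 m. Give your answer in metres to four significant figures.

vₓ = 17.60 cos 22.8° = 16.22 m/s; v_y0 = 17.60 sin 22.8° = 6.820 m/s.
x = vₓ t ⇒ t = 8.82/16.22 = 0.5436 s.
Height: y = v_y0 t − ½ g t² = 6.820 × 0.5436 − 4.905 × 0.5436² = 3.708 − 1.449 = 2.258 m.

2.258 m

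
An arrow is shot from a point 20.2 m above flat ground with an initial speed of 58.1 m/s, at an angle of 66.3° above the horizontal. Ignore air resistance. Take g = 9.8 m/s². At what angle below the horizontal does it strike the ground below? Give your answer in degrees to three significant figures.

67.6°

Resolve: vₓ = 58.10 cos 66.3° = 23.35 m/s and v_y0 = 58.10 sin 66.3° = 53.20 m/s.
The projectile lands when y = 20.2 + (53.20) t − ½·9.80·t² = 0. Positive root: t = (53.20 + √(53.20² + 2·9.80·20.2)) / 9.80 = (53.20 + 56.80) / 9.80 = 11.22 s.
At impact: v_y = v_y0 − g t = −56.80 m/s; vₓ = 23.35 m/s.
Angle below horizontal: arctan(|v_y|/vₓ) = arctan(56.80/23.35) = 67.65°.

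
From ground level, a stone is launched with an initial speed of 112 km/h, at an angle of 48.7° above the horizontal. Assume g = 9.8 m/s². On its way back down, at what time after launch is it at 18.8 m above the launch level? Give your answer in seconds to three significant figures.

3.75 s

Convert: 112 km/h = 112/3.6 = 31.11 m/s.
Resolve: vₓ = 31.11 cos 48.7° = 20.53 m/s and v_y0 = 31.11 sin 48.7° = 23.37 m/s.
Set y = v_y0 t − ½ g t² = 18.8: 4.900 t² − 23.37 t + 18.8 = 0.
Quadratic formula: t = (23.37 ± √177.80) / 9.80 = (23.37 ± 13.33) / 9.80 → t = 1.024 s or 3.746 s.
The descending-branch root is 3.746 s.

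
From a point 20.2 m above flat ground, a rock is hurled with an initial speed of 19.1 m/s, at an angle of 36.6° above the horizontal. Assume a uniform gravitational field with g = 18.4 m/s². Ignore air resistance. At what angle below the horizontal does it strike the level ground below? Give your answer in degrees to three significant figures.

Horizontal component vₓ = 19.10 cos 36.6° = 15.33 m/s; vertical v_y0 = 19.10 sin 36.6° = 11.39 m/s.
With up positive and y = 0 at the ground: y(t) = 20.2 + (11.39) t − 9.200 t². Setting y = 0 and taking the positive root: t = [11.39 + √(11.39² + 2·18.4·20.2)] / 18.4 = (11.39 + 29.55) / 18.4 = 2.225 s.
At impact: v_y = v_y0 − g t = −29.55 m/s; vₓ = 15.33 m/s.
Angle below horizontal: arctan(|v_y|/vₓ) = arctan(29.55/15.33) = 62.57°.

62.6°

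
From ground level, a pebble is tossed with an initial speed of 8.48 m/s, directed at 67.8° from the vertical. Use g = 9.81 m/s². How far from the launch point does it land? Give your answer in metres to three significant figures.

Resolve: vₓ = 8.480 sin 67.8° = 7.851 m/s and v_y0 = 8.480 cos 67.8° = 3.204 m/s.
Time aloft: T = 2 v_y0 / g = 2 × 3.204 / 9.81 = 0.6532 s.
Horizontal distance R = vₓ T = 7.851 × 0.6532 = 5.129 m.

5.13 m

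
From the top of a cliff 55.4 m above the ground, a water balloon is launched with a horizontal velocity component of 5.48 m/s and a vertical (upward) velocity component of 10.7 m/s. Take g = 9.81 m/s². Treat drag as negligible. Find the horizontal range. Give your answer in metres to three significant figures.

25.3 m

The projectile lands when y = 55.4 + (10.70) t − ½·9.81·t² = 0. Positive root: t = (10.70 + √(10.70² + 2·9.81·55.4)) / 9.81 = (10.70 + 34.66) / 9.81 = 4.624 s.
Horizontal distance: R = vₓ t = 5.480 × 4.624 = 25.34 m.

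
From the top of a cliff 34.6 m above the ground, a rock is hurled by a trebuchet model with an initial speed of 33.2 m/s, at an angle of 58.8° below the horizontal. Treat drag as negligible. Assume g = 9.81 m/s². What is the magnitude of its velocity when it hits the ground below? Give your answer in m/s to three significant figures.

Resolve: vₓ = 33.20 cos 58.8° = 17.20 m/s and v_y0 = −28.40 m/s (downward).
Vertical motion (up positive, ground at y = 0): 4.905 t² − (−28.40) t − 34.6 = 0, so t = (−28.40 + √(28.40² + 2·9.81·34.6)) / 9.81 = (−28.40 + 38.54) / 9.81 = 1.034 s.
Vertical velocity at impact: v_y = v_y0 − g t = −28.40 − 9.81 × 1.034 = −38.54 m/s.
Speed: |v| = √(vₓ² + v_y²) = √(17.20² + 38.54²) = 42.20 m/s.

42.2 m/s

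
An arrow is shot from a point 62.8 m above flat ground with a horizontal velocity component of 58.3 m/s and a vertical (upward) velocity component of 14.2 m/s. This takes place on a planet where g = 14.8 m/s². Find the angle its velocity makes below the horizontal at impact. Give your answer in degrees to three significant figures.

The projectile lands when y = 62.8 + (14.20) t − ½·14.8·t² = 0. Positive root: t = (14.20 + √(14.20² + 2·14.8·62.8)) / 14.8 = (14.20 + 45.39) / 14.8 = 4.027 s.
At impact: v_y = v_y0 − g t = −45.39 m/s; vₓ = 58.30 m/s.
Angle below horizontal: arctan(|v_y|/vₓ) = arctan(45.39/58.30) = 37.90°.

37.9°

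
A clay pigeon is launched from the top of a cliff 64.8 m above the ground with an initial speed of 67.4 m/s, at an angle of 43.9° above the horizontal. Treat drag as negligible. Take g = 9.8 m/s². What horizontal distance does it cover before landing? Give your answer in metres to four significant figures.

522.9 m

Components: vₓ = 67.40 cos 43.9° = 48.57 m/s, v_y0 = 67.40 sin 43.9° = 46.74 m/s.
Vertical motion (up positive, ground at y = 0): 4.900 t² − (46.74) t − 64.8 = 0, so t = (46.74 + √(46.74² + 2·9.80·64.8)) / 9.80 = (46.74 + 58.77) / 9.80 = 10.77 s.
Horizontal distance: R = vₓ t = 48.57 × 10.77 = 522.9 m.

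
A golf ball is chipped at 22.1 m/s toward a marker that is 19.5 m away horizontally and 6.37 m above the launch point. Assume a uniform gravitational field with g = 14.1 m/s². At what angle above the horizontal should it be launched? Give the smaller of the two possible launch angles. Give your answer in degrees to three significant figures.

37.9°

Trajectory: y = x tanθ − g x² (1 + tan²θ)/(2v₀²). With x = 19.5, y = 6.37, v₀ = 22.1, g = 14.1:
5.489 tan²θ − 19.5 tanθ + (11.86) = 0.
tanθ = [19.5 ± √(19.5² − 4 × 5.489 × (11.86))] / (2 × 5.489) = (19.5 ± 10.95) / 10.98, giving tanθ = 0.7789 or 2.774.
θ = 37.92° or 70.17°; the smaller is 37.92°.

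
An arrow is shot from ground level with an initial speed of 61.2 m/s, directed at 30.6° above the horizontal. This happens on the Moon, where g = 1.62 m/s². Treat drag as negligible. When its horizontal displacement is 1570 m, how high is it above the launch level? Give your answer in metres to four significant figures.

209.0 m

Horizontal component vₓ = 61.20 cos 30.6° = 52.68 m/s; vertical v_y0 = 61.20 sin 30.6° = 31.15 m/s.
Time to reach x = 1570 m: t = x/vₓ = 1570/52.68 = 29.80 s.
Height: y = v_y0 t − ½ g t² = 31.15 × 29.80 − 0.8100 × 29.80² = 928.5 − 719.5 = 209.0 m.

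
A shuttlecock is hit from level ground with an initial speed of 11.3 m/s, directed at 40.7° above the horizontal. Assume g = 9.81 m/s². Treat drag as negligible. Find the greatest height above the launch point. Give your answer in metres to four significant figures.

2.767 m

Resolve: vₓ = 11.30 cos 40.7° = 8.567 m/s and v_y0 = 11.30 sin 40.7° = 7.369 m/s.
Peak height H = v_y0² / (2g) = 54.298 / 19.62 = 2.767 m.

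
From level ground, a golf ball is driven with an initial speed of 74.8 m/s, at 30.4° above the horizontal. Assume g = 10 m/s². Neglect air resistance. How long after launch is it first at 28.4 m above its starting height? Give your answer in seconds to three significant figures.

0.845 s

vₓ = 74.80 cos 30.4° = 64.52 m/s; v_y0 = 74.80 sin 30.4° = 37.85 m/s.
Set y = v_y0 t − ½ g t² = 28.4: 5.000 t² − 37.85 t + 28.4 = 0.
t = [37.85 ± √(37.85² − 2·10.0·28.4)] / 10.0 = (37.85 ± 29.41) / 10.0, so t = 0.8445 s or t = 6.726 s.
The first (ascending) time is 0.8445 s.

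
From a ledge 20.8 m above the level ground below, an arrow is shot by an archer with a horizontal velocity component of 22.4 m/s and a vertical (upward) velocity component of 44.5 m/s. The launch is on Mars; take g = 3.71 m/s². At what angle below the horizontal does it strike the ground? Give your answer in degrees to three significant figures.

64.1°

With up positive and y = 0 at the ground: y(t) = 20.8 + (44.50) t − 1.855 t². Setting y = 0 and taking the positive root: t = [44.50 + √(44.50² + 2·3.71·20.8)] / 3.71 = (44.50 + 46.20) / 3.71 = 24.45 s.
At impact: v_y = v_y0 − g t = −46.20 m/s; vₓ = 22.40 m/s.
Angle below horizontal: arctan(|v_y|/vₓ) = arctan(46.20/22.40) = 64.13°.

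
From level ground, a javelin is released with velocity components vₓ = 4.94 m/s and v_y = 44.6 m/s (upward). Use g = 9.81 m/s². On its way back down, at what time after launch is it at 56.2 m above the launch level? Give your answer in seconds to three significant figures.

7.58 s

Height y(t) = 44.60 t − 4.905 t² = 56.2 gives 4.905 t² − 44.60 t + 56.2 = 0.
Quadratic formula: t = (44.60 ± √886.52) / 9.81 = (44.60 ± 29.77) / 9.81 → t = 1.511 s or 7.581 s.
The descending-branch root is 7.581 s.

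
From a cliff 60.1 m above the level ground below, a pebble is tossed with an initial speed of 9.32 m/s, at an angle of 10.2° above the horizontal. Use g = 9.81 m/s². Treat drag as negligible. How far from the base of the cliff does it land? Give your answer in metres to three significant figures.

Resolve: vₓ = 9.320 cos 10.2° = 9.173 m/s and v_y0 = 9.320 sin 10.2° = 1.650 m/s.
Vertical motion (up positive, ground at y = 0): 4.905 t² − (1.650) t − 60.1 = 0, so t = (1.650 + √(1.650² + 2·9.81·60.1)) / 9.81 = (1.650 + 34.38) / 9.81 = 3.673 s.
Horizontal distance: R = vₓ t = 9.173 × 3.673 = 33.69 m.

33.7 m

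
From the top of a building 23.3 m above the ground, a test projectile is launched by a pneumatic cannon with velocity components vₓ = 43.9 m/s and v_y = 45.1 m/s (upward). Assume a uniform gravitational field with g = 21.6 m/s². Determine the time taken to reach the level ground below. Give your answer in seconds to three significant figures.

With up positive and y = 0 at the ground: y(t) = 23.3 + (45.10) t − 10.80 t². Setting y = 0 and taking the positive root: t = [45.10 + √(45.10² + 2·21.6·23.3)] / 21.6 = (45.10 + 55.14) / 21.6 = 4.641 s.

4.64 s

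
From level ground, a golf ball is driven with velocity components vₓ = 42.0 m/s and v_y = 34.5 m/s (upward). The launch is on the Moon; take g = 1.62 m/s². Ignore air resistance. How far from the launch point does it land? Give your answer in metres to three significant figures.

Flight time T = 2 v_y0 / g = 42.59 s.
Range: R = vₓ T = 42.00 × 42.59 = 1789 m.

1790 m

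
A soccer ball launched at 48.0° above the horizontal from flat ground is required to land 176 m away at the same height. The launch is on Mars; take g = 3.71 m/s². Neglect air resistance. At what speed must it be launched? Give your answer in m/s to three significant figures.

25.6 m/s

Level-ground range: R = v₀² sin(2θ)/g, so v₀ = √(gR / sin 2θ).
v₀ = √(3.71 × 176 / sin 96.00°) = √(653.0 / 0.9945) = √656.56 = 25.62 m/s.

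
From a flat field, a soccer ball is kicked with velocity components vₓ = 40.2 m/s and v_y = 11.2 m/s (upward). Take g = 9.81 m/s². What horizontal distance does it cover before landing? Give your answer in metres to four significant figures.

Time aloft: T = 2 v_y0 / g = 2 × 11.20 / 9.81 = 2.283 s.
Range: R = vₓ T = 40.20 × 2.283 = 91.79 m.

91.79 m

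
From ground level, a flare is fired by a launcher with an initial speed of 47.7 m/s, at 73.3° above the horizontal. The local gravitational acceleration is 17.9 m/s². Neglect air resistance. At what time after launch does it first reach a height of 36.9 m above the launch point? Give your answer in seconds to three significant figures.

1.01 s

Horizontal component vₓ = 47.70 cos 73.3° = 13.71 m/s; vertical v_y0 = 47.70 sin 73.3° = 45.69 m/s.
Set y = v_y0 t − ½ g t² = 36.9: 8.950 t² − 45.69 t + 36.9 = 0.
Quadratic formula: t = (45.69 ± √766.39) / 17.9 = (45.69 ± 27.68) / 17.9 → t = 1.006 s or 4.099 s.
The first (ascending) time is 1.006 s.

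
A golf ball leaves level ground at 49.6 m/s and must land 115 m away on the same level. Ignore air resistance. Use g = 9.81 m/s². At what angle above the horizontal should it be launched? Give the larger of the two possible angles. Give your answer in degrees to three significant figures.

76.4°

R = v₀² sin 2θ / g gives sin 2θ = gR/v₀² = 9.81·115/49.6² = 0.4586.
2θ = 27.29° or 180° − 27.29° = 152.7°, so θ = 13.65° or 76.35°.
The larger angle is 76.35°.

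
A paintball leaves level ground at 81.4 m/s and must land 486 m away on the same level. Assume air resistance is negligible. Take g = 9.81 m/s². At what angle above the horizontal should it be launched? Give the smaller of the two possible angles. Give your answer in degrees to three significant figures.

R = v₀² sin 2θ / g gives sin 2θ = gR/v₀² = 9.81·486/81.4² = 0.7195.
2θ = 46.02° or 180° − 46.02° = 134.0°, so θ = 23.01° or 66.99°.
The smaller angle is 23.01°.

23.0°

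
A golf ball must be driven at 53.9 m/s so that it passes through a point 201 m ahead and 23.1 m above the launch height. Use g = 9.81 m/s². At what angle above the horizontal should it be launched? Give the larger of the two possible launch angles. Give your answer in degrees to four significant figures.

67.26°

Trajectory: y = x tanθ − g x² (1 + tan²θ)/(2v₀²). With x = 201, y = 23.1, v₀ = 53.9, g = 9.81:
68.21 tan²θ − 201 tanθ + (91.31) = 0.
tanθ = [201 ± √(201² − 4 × 68.21 × (91.31))] / (2 × 68.21) = (201 ± 124.4) / 136.4, giving tanθ = 0.5611 or 2.386.
θ = 29.30° or 67.26°; the larger is 67.26°.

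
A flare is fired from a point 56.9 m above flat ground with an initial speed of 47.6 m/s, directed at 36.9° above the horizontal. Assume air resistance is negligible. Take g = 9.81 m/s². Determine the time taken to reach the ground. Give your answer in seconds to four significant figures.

Components: vₓ = 47.60 cos 36.9° = 38.06 m/s, v_y0 = 47.60 sin 36.9° = 28.58 m/s.
The projectile lands when y = 56.9 + (28.58) t − ½·9.81·t² = 0. Positive root: t = (28.58 + √(28.58² + 2·9.81·56.9)) / 9.81 = (28.58 + 43.97) / 9.81 = 7.395 s.

7.395 s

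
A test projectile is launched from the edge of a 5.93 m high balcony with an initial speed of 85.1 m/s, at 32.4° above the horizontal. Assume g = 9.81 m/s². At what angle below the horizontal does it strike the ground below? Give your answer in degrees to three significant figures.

33.1°

Horizontal component vₓ = 85.10 cos 32.4° = 71.85 m/s; vertical v_y0 = 85.10 sin 32.4° = 45.60 m/s.
With up positive and y = 0 at the ground: y(t) = 5.93 + (45.60) t − 4.905 t². Setting y = 0 and taking the positive root: t = [45.60 + √(45.60² + 2·9.81·5.93)] / 9.81 = (45.60 + 46.86) / 9.81 = 9.425 s.
At impact: v_y = v_y0 − g t = −46.86 m/s; vₓ = 71.85 m/s.
Angle below horizontal: arctan(|v_y|/vₓ) = arctan(46.86/71.85) = 33.11°.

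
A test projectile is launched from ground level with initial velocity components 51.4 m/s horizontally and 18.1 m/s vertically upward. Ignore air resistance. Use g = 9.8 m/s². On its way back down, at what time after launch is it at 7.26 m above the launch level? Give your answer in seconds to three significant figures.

3.24 s

Height y(t) = 18.10 t − 4.900 t² = 7.26 gives 4.900 t² − 18.10 t + 7.26 = 0.
t = [18.10 ± √(18.10² − 2·9.80·7.26)] / 9.80 = (18.10 ± 13.61) / 9.80, so t = 0.4579 s or t = 3.236 s.
The descending-branch root is 3.236 s.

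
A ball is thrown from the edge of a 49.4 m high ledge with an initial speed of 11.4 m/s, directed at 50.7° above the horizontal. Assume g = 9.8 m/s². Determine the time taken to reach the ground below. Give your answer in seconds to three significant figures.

4.20 s

Components: vₓ = 11.40 cos 50.7° = 7.221 m/s, v_y0 = 11.40 sin 50.7° = 8.822 m/s.
Vertical motion (up positive, ground at y = 0): 4.900 t² − (8.822) t − 49.4 = 0, so t = (8.822 + √(8.822² + 2·9.80·49.4)) / 9.80 = (8.822 + 32.34) / 9.80 = 4.200 s.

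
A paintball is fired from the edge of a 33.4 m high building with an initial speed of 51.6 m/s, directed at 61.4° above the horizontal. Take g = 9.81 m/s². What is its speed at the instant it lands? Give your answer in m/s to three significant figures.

57.6 m/s

Resolve: vₓ = 51.60 cos 61.4° = 24.70 m/s and v_y0 = 51.60 sin 61.4° = 45.30 m/s.
With up positive and y = 0 at the ground: y(t) = 33.4 + (45.30) t − 4.905 t². Setting y = 0 and taking the positive root: t = [45.30 + √(45.30² + 2·9.81·33.4)] / 9.81 = (45.30 + 52.04) / 9.81 = 9.923 s.
Vertical velocity at impact: v_y = v_y0 − g t = 45.30 − 9.81 × 9.923 = −52.04 m/s.
Speed: |v| = √(vₓ² + v_y²) = √(24.70² + 52.04²) = 57.60 m/s.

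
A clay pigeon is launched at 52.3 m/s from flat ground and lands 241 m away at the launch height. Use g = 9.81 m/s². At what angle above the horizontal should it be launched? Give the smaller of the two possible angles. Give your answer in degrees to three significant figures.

From R = (v₀²/g) sin 2θ: sin 2θ = 9.81 × 241 / 2735.3 = 0.8643.
2θ = 59.81° or 180° − 59.81° = 120.2°, so θ = 29.90° or 60.10°.
The smaller angle is 29.90°.

29.9°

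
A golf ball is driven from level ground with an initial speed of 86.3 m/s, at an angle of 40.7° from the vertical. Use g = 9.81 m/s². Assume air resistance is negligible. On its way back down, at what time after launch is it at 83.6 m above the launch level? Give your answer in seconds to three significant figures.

Components: vₓ = 86.30 sin 40.7° = 56.28 m/s, v_y0 = 86.30 cos 40.7° = 65.43 m/s.
Height y(t) = 65.43 t − 4.905 t² = 83.6 gives 4.905 t² − 65.43 t + 83.6 = 0.
t = [65.43 ± √(65.43² − 2·9.81·83.6)] / 9.81 = (65.43 ± 51.39) / 9.81, so t = 1.431 s or t = 11.91 s.
The descending-branch root is 11.91 s.

11.9 s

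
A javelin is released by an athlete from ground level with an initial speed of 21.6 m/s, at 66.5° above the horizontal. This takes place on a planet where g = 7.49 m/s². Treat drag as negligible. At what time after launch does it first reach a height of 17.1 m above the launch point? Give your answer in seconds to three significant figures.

1.09 s

Horizontal component vₓ = 21.60 cos 66.5° = 8.613 m/s; vertical v_y0 = 21.60 sin 66.5° = 19.81 m/s.
Require v_y0 t − ½ g t² = 17.1, i.e. 3.745 t² − 19.81 t + 17.1 = 0.
Quadratic formula: t = (19.81 ± √136.22) / 7.49 = (19.81 ± 11.67) / 7.49 → t = 1.086 s or 4.203 s.
The first (ascending) time is 1.086 s.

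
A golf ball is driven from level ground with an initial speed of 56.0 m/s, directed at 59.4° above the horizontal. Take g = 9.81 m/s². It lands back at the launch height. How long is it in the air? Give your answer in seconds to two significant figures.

Components: vₓ = 56.00 cos 59.4° = 28.51 m/s, v_y0 = 56.00 sin 59.4° = 48.20 m/s.
Landing at launch height ⇒ T = 2 v_y0 / g = 2 × 48.20 / 9.81 = 9.827 s.

9.8 s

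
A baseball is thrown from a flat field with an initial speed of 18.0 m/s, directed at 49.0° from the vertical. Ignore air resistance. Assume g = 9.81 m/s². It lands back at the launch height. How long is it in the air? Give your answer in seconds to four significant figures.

Resolve: vₓ = 18.00 sin 49.0° = 13.58 m/s and v_y0 = 18.00 cos 49.0° = 11.81 m/s.
It returns to y = 0 when t = 2 v_y0 / g = 2(11.81)/9.81 = 2.408 s.

2.408 s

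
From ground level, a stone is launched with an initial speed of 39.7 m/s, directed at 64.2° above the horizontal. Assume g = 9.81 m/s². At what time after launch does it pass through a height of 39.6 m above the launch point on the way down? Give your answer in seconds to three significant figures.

Components: vₓ = 39.70 cos 64.2° = 17.28 m/s, v_y0 = 39.70 sin 64.2° = 35.74 m/s.
Height y(t) = 35.74 t − 4.905 t² = 39.6 gives 4.905 t² − 35.74 t + 39.6 = 0.
t = [35.74 ± √(35.74² − 2·9.81·39.6)] / 9.81 = (35.74 ± 22.37) / 9.81, so t = 1.363 s or t = 5.924 s.
The descending-branch root is 5.924 s.

5.92 s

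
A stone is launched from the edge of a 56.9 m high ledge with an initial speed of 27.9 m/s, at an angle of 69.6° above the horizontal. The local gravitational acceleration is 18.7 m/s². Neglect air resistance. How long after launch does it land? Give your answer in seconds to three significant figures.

4.23 s

vₓ = 27.90 cos 69.6° = 9.725 m/s; v_y0 = 27.90 sin 69.6° = 26.15 m/s.
The projectile lands when y = 56.9 + (26.15) t − ½·18.7·t² = 0. Positive root: t = (26.15 + √(26.15² + 2·18.7·56.9)) / 18.7 = (26.15 + 53.03) / 18.7 = 4.234 s.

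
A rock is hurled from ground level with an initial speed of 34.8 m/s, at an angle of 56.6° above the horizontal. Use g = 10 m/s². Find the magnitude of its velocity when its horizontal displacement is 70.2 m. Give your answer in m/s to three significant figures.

20.6 m/s

Components: vₓ = 34.80 cos 56.6° = 19.16 m/s, v_y0 = 34.80 sin 56.6° = 29.05 m/s.
At x = 70.2 m, t = x/vₓ = 70.2/19.16 = 3.665 s.
Vertical velocity there: v_y = v_y0 − g t = 29.05 − 10.0 × 3.665 = −7.592 m/s.
Speed: √(vₓ² + v_y²) = √(19.16² + 7.592²) = 20.61 m/s.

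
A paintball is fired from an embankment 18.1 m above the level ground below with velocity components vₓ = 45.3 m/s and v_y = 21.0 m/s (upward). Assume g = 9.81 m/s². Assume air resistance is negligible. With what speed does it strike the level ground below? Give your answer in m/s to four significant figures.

53.37 m/s

With up positive and y = 0 at the ground: y(t) = 18.1 + (21.00) t − 4.905 t². Setting y = 0 and taking the positive root: t = [21.00 + √(21.00² + 2·9.81·18.1)] / 9.81 = (21.00 + 28.22) / 9.81 = 5.017 s.
Vertical velocity at impact: v_y = v_y0 − g t = 21.00 − 9.81 × 5.017 = −28.22 m/s.
Speed: |v| = √(vₓ² + v_y²) = √(45.30² + 28.22²) = 53.37 m/s.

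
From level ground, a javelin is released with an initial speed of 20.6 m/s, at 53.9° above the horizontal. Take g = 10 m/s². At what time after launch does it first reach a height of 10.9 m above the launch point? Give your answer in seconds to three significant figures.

Horizontal component vₓ = 20.60 cos 53.9° = 12.14 m/s; vertical v_y0 = 20.60 sin 53.9° = 16.64 m/s.
Set y = v_y0 t − ½ g t² = 10.9: 5.000 t² − 16.64 t + 10.9 = 0.
Quadratic formula: t = (16.64 ± √59.042) / 10.0 = (16.64 ± 7.684) / 10.0 → t = 0.8961 s or 2.433 s.
The first (ascending) time is 0.8961 s.

0.896 s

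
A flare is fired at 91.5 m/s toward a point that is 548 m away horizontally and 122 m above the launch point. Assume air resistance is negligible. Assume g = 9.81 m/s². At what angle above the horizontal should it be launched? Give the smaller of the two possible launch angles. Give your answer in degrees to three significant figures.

Trajectory: y = x tanθ − g x² (1 + tan²θ)/(2v₀²). With x = 548, y = 122, v₀ = 91.5, g = 9.81:
175.9 tan²θ − 548 tanθ + (297.9) = 0.
tanθ = [548 ± √(548² − 4 × 175.9 × (297.9))] / (2 × 175.9) = (548 ± 301.0) / 351.9, giving tanθ = 0.7018 or 2.413.
θ = 35.06° or 67.49°; the smaller is 35.06°.

35.1°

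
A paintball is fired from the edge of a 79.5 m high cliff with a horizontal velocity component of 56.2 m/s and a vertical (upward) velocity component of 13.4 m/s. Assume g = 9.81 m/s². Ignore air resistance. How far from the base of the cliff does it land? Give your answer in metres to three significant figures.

With up positive and y = 0 at the ground: y(t) = 79.5 + (13.40) t − 4.905 t². Setting y = 0 and taking the positive root: t = [13.40 + √(13.40² + 2·9.81·79.5)] / 9.81 = (13.40 + 41.71) / 9.81 = 5.617 s.
Horizontal distance: R = vₓ t = 56.20 × 5.617 = 315.7 m.

316 m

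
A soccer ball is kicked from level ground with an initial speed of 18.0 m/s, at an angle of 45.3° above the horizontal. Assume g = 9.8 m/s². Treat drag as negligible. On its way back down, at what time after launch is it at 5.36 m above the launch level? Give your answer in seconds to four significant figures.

Components: vₓ = 18.00 cos 45.3° = 12.66 m/s, v_y0 = 18.00 sin 45.3° = 12.79 m/s.
Require v_y0 t − ½ g t² = 5.36, i.e. 4.900 t² − 12.79 t + 5.36 = 0.
Quadratic formula: t = (12.79 ± √58.640) / 9.80 = (12.79 ± 7.658) / 9.80 → t = 0.5242 s or 2.087 s.
The descending-branch root is 2.087 s.

2.087 s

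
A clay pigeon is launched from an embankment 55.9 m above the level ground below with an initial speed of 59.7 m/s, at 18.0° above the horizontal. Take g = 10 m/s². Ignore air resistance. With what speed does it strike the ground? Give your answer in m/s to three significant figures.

Components: vₓ = 59.70 cos 18.0° = 56.78 m/s, v_y0 = 59.70 sin 18.0° = 18.45 m/s.
With up positive and y = 0 at the ground: y(t) = 55.9 + (18.45) t − 5.000 t². Setting y = 0 and taking the positive root: t = [18.45 + √(18.45² + 2·10.0·55.9)] / 10.0 = (18.45 + 38.19) / 10.0 = 5.664 s.
Vertical velocity at impact: v_y = v_y0 − g t = 18.45 − 10.0 × 5.664 = −38.19 m/s.
Speed: |v| = √(vₓ² + v_y²) = √(56.78² + 38.19²) = 68.43 m/s.

68.4 m/s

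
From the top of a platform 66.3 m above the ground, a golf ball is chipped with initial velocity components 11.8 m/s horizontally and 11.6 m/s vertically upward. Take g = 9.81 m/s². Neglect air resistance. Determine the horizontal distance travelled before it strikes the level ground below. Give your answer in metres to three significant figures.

59.5 m

With up positive and y = 0 at the ground: y(t) = 66.3 + (11.60) t − 4.905 t². Setting y = 0 and taking the positive root: t = [11.60 + √(11.60² + 2·9.81·66.3)] / 9.81 = (11.60 + 37.89) / 9.81 = 5.044 s.
Horizontal distance: R = vₓ t = 11.80 × 5.044 = 59.52 m.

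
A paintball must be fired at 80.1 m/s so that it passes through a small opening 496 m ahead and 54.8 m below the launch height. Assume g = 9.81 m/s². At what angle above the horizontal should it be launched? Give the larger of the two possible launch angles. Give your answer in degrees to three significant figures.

Trajectory: y = x tanθ − g x² (1 + tan²θ)/(2v₀²). With x = 496, y = −54.8, v₀ = 80.1, g = 9.81:
188.1 tan²θ − 496 tanθ + (133.3) = 0.
tanθ = [496 ± √(496² − 4 × 188.1 × (133.3))] / (2 × 188.1) = (496 ± 381.8) / 376.2, giving tanθ = 0.3037 or 2.334.
θ = 16.89° or 66.80°; the larger is 66.80°.

66.8°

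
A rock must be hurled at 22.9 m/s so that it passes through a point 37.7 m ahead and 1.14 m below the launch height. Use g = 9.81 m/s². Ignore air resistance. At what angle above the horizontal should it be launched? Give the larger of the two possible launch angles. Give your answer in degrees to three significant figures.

67.9°

Trajectory: y = x tanθ − g x² (1 + tan²θ)/(2v₀²). With x = 37.7, y = −1.14, v₀ = 22.9, g = 9.81:
13.29 tan²θ − 37.7 tanθ + (12.15) = 0.
tanθ = [37.7 ± √(37.7² − 4 × 13.29 × (12.15))] / (2 × 13.29) = (37.7 ± 27.84) / 26.59, giving tanθ = 0.3709 or 2.465.
θ = 20.35° or 67.92°; the larger is 67.92°.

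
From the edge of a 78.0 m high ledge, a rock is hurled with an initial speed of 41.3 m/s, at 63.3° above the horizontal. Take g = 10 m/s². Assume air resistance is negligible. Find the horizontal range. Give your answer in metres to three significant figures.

169 m

Resolve: vₓ = 41.30 cos 63.3° = 18.56 m/s and v_y0 = 41.30 sin 63.3° = 36.90 m/s.
Vertical motion (up positive, ground at y = 0): 5.000 t² − (36.90) t − 78.0 = 0, so t = (36.90 + √(36.90² + 2·10.0·78.0)) / 10.0 = (36.90 + 54.05) / 10.0 = 9.095 s.
Horizontal distance: R = vₓ t = 18.56 × 9.095 = 168.8 m.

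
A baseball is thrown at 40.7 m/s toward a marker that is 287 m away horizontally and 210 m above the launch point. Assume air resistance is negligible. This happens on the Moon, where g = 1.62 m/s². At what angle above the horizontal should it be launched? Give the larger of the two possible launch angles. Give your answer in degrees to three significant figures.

80.7°

Trajectory: y = x tanθ − g x² (1 + tan²θ)/(2v₀²). With x = 287, y = 210, v₀ = 40.7, g = 1.62:
40.28 tan²θ − 287 tanθ + (250.3) = 0.
tanθ = [287 ± √(287² − 4 × 40.28 × (250.3))] / (2 × 40.28) = (287 ± 205.1) / 80.55, giving tanθ = 1.017 or 6.108.
θ = 45.49° or 80.70°; the larger is 80.70°.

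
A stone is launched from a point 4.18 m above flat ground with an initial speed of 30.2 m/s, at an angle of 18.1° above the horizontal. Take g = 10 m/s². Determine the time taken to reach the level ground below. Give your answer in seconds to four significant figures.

vₓ = 30.20 cos 18.1° = 28.71 m/s; v_y0 = 30.20 sin 18.1° = 9.382 m/s.
The projectile lands when y = 4.18 + (9.382) t − ½·10.0·t² = 0. Positive root: t = (9.382 + √(9.382² + 2·10.0·4.18)) / 10.0 = (9.382 + 13.10) / 10.0 = 2.248 s.

2.248 s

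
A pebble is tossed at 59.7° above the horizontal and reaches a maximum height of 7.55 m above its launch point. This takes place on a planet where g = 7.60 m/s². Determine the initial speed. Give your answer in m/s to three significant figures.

12.4 m/s

At the peak v_y = 0, so v_y0 = √(2gH) = √(2 × 7.60 × 7.55) = 10.71 m/s.
v_y0 = v₀ sin θ ⇒ v₀ = 10.71 / sin 59.7° = 12.41 m/s.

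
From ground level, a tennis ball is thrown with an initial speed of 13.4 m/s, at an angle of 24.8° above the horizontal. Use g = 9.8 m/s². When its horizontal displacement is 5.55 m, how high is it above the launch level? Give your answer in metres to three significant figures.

vₓ = 13.40 cos 24.8° = 12.16 m/s; v_y0 = 13.40 sin 24.8° = 5.621 m/s.
x = vₓ t ⇒ t = 5.55/12.16 = 0.4563 s.
Height: y = v_y0 t − ½ g t² = 5.621 × 0.4563 − 4.900 × 0.4563² = 2.564 − 1.020 = 1.544 m.

1.54 m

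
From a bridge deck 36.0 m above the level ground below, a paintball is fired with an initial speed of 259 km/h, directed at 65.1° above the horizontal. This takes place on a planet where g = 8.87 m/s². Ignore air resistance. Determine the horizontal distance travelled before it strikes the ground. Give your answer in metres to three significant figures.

Convert: 259 km/h = 259/3.6 = 71.94 m/s.
Horizontal component vₓ = 71.94 cos 65.1° = 30.29 m/s; vertical v_y0 = 71.94 sin 65.1° = 65.26 m/s.
With up positive and y = 0 at the ground: y(t) = 36.0 + (65.26) t − 4.435 t². Setting y = 0 and taking the positive root: t = [65.26 + √(65.26² + 2·8.87·36.0)] / 8.87 = (65.26 + 69.98) / 8.87 = 15.25 s.
Horizontal distance: R = vₓ t = 30.29 × 15.25 = 461.8 m.

462 m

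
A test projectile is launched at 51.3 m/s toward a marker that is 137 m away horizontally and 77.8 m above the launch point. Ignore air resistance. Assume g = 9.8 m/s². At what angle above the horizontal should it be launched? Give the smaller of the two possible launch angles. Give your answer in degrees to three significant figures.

49.6°

Trajectory: y = x tanθ − g x² (1 + tan²θ)/(2v₀²). With x = 137, y = 77.8, v₀ = 51.3, g = 9.80:
34.95 tan²θ − 137 tanθ + (112.7) = 0.
tanθ = [137 ± √(137² − 4 × 34.95 × (112.7))] / (2 × 34.95) = (137 ± 54.85) / 69.89, giving tanθ = 1.175 or 2.745.
θ = 49.61° or 69.98°; the smaller is 49.61°.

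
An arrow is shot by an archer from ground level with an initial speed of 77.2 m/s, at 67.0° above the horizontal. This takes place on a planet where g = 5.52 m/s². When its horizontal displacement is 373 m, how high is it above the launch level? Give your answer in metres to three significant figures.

Horizontal component vₓ = 77.20 cos 67.0° = 30.16 m/s; vertical v_y0 = 77.20 sin 67.0° = 71.06 m/s.
Time to reach x = 373 m: t = x/vₓ = 373/30.16 = 12.37 s.
Height: y = v_y0 t − ½ g t² = 71.06 × 12.37 − 2.760 × 12.37² = 878.7 − 422.0 = 456.7 m.

457 m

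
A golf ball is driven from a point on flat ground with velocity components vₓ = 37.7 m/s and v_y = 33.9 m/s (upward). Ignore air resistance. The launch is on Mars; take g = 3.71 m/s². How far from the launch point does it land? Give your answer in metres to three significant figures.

Time aloft: T = 2 v_y0 / g = 2 × 33.90 / 3.71 = 18.27 s.
Range: R = vₓ T = 37.70 × 18.27 = 689.0 m.

689 m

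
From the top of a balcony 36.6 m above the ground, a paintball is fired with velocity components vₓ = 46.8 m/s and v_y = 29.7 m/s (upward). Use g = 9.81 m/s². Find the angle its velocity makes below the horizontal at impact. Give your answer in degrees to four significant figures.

The projectile lands when y = 36.6 + (29.70) t − ½·9.81·t² = 0. Positive root: t = (29.70 + √(29.70² + 2·9.81·36.6)) / 9.81 = (29.70 + 40.00) / 9.81 = 7.105 s.
At impact: v_y = v_y0 − g t = −40.00 m/s; vₓ = 46.80 m/s.
Angle below horizontal: arctan(|v_y|/vₓ) = arctan(40.00/46.80) = 40.52°.

40.52°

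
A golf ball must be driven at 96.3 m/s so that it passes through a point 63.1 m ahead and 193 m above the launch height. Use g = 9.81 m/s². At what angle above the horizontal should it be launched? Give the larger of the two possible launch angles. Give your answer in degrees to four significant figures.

87.84°

Trajectory: y = x tanθ − g x² (1 + tan²θ)/(2v₀²). With x = 63.1, y = 193, v₀ = 96.3, g = 9.81:
2.106 tan²θ − 63.1 tanθ + (195.1) = 0.
tanθ = [63.1 ± √(63.1² − 4 × 2.106 × (195.1))] / (2 × 2.106) = (63.1 ± 48.35) / 4.212, giving tanθ = 3.501 or 26.46.
θ = 74.06° or 87.84°; the larger is 87.84°.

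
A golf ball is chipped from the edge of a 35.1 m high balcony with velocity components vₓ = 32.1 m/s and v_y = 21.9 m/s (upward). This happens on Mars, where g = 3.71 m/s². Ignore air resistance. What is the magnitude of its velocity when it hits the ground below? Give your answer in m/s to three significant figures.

42.1 m/s

With up positive and y = 0 at the ground: y(t) = 35.1 + (21.90) t − 1.855 t². Setting y = 0 and taking the positive root: t = [21.90 + √(21.90² + 2·3.71·35.1)] / 3.71 = (21.90 + 27.20) / 3.71 = 13.24 s.
Vertical velocity at impact: v_y = v_y0 − g t = 21.90 − 3.71 × 13.24 = −27.20 m/s.
Speed: |v| = √(vₓ² + v_y²) = √(32.10² + 27.20²) = 42.08 m/s.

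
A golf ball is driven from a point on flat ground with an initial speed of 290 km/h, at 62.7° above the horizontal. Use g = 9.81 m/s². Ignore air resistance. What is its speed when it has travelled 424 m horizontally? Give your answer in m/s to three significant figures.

Convert: 290 km/h = 290/3.6 = 80.56 m/s.
vₓ = 80.56 cos 62.7° = 36.95 m/s; v_y0 = 80.56 sin 62.7° = 71.58 m/s.
At x = 424 m, t = x/vₓ = 424/36.95 = 11.48 s.
Vertical velocity there: v_y = v_y0 − g t = 71.58 − 9.81 × 11.48 = −41.00 m/s.
Speed: √(vₓ² + v_y²) = √(36.95² + 41.00²) = 55.19 m/s.

55.2 m/s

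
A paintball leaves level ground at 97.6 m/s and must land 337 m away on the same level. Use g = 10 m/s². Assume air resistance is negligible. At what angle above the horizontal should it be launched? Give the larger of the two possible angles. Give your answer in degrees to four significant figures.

79.64°

From R = (v₀²/g) sin 2θ: sin 2θ = 10.0 × 337 / 9525.8 = 0.3538.
2θ = 20.72° or 180° − 20.72° = 159.3°, so θ = 10.36° or 79.64°.
The larger angle is 79.64°.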